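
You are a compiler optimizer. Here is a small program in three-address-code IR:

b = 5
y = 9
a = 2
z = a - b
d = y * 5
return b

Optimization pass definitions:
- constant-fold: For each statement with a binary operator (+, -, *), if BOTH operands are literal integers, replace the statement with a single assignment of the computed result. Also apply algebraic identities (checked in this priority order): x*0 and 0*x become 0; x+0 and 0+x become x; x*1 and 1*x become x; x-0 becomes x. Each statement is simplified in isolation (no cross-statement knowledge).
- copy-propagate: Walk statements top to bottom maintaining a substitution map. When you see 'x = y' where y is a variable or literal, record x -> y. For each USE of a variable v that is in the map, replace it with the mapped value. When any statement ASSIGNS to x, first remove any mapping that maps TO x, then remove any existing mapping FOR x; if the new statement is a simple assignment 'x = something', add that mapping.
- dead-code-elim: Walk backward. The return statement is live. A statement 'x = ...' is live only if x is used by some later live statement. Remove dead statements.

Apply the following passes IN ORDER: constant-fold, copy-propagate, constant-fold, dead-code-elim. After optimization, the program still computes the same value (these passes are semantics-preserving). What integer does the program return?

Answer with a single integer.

Initial IR:
  b = 5
  y = 9
  a = 2
  z = a - b
  d = y * 5
  return b
After constant-fold (6 stmts):
  b = 5
  y = 9
  a = 2
  z = a - b
  d = y * 5
  return b
After copy-propagate (6 stmts):
  b = 5
  y = 9
  a = 2
  z = 2 - 5
  d = 9 * 5
  return 5
After constant-fold (6 stmts):
  b = 5
  y = 9
  a = 2
  z = -3
  d = 45
  return 5
After dead-code-elim (1 stmts):
  return 5
Evaluate:
  b = 5  =>  b = 5
  y = 9  =>  y = 9
  a = 2  =>  a = 2
  z = a - b  =>  z = -3
  d = y * 5  =>  d = 45
  return b = 5

Answer: 5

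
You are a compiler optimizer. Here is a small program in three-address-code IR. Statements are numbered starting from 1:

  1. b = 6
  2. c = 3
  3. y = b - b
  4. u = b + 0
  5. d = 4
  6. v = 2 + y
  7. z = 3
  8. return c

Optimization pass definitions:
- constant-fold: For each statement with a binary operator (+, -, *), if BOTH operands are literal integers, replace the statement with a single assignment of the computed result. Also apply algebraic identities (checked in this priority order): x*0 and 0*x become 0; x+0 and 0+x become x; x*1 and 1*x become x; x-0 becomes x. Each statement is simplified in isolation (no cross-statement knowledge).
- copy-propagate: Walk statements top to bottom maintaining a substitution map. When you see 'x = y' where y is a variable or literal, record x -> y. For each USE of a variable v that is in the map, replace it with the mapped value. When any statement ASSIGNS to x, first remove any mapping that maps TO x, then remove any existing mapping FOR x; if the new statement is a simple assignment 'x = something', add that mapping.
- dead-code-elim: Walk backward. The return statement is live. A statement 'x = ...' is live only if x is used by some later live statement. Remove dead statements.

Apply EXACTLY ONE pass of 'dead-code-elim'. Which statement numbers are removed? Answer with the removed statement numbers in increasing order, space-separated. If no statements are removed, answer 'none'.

Answer: 1 3 4 5 6 7

Derivation:
Backward liveness scan:
Stmt 1 'b = 6': DEAD (b not in live set [])
Stmt 2 'c = 3': KEEP (c is live); live-in = []
Stmt 3 'y = b - b': DEAD (y not in live set ['c'])
Stmt 4 'u = b + 0': DEAD (u not in live set ['c'])
Stmt 5 'd = 4': DEAD (d not in live set ['c'])
Stmt 6 'v = 2 + y': DEAD (v not in live set ['c'])
Stmt 7 'z = 3': DEAD (z not in live set ['c'])
Stmt 8 'return c': KEEP (return); live-in = ['c']
Removed statement numbers: [1, 3, 4, 5, 6, 7]
Surviving IR:
  c = 3
  return c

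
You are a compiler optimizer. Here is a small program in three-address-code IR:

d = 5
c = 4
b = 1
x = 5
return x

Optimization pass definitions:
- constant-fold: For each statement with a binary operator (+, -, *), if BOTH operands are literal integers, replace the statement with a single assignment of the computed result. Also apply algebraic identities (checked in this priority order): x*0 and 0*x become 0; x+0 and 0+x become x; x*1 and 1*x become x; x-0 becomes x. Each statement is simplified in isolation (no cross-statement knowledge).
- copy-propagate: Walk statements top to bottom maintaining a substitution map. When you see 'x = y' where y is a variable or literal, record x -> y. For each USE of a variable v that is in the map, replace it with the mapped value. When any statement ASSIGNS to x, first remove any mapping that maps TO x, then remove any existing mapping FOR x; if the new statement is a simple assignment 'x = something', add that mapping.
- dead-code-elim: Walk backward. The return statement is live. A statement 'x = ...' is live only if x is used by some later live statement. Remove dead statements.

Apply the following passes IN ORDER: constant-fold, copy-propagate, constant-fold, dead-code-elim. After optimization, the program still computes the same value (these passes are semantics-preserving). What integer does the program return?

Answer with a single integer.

Answer: 5

Derivation:
Initial IR:
  d = 5
  c = 4
  b = 1
  x = 5
  return x
After constant-fold (5 stmts):
  d = 5
  c = 4
  b = 1
  x = 5
  return x
After copy-propagate (5 stmts):
  d = 5
  c = 4
  b = 1
  x = 5
  return 5
After constant-fold (5 stmts):
  d = 5
  c = 4
  b = 1
  x = 5
  return 5
After dead-code-elim (1 stmts):
  return 5
Evaluate:
  d = 5  =>  d = 5
  c = 4  =>  c = 4
  b = 1  =>  b = 1
  x = 5  =>  x = 5
  return x = 5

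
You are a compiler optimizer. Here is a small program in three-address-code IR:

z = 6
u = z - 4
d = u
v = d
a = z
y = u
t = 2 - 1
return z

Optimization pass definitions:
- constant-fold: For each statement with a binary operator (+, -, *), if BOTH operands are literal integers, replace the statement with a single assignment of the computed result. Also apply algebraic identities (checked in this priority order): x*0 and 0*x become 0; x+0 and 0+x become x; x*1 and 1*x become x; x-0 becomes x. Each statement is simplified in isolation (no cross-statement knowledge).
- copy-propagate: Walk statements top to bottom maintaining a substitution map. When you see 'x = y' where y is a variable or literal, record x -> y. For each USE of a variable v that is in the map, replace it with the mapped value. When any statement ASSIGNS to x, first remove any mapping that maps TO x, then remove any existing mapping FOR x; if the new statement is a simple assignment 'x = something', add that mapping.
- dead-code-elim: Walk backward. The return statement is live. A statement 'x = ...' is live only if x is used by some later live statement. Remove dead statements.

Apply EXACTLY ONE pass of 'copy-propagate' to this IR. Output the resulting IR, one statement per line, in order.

Answer: z = 6
u = 6 - 4
d = u
v = u
a = 6
y = u
t = 2 - 1
return 6

Derivation:
Applying copy-propagate statement-by-statement:
  [1] z = 6  (unchanged)
  [2] u = z - 4  -> u = 6 - 4
  [3] d = u  (unchanged)
  [4] v = d  -> v = u
  [5] a = z  -> a = 6
  [6] y = u  (unchanged)
  [7] t = 2 - 1  (unchanged)
  [8] return z  -> return 6
Result (8 stmts):
  z = 6
  u = 6 - 4
  d = u
  v = u
  a = 6
  y = u
  t = 2 - 1
  return 6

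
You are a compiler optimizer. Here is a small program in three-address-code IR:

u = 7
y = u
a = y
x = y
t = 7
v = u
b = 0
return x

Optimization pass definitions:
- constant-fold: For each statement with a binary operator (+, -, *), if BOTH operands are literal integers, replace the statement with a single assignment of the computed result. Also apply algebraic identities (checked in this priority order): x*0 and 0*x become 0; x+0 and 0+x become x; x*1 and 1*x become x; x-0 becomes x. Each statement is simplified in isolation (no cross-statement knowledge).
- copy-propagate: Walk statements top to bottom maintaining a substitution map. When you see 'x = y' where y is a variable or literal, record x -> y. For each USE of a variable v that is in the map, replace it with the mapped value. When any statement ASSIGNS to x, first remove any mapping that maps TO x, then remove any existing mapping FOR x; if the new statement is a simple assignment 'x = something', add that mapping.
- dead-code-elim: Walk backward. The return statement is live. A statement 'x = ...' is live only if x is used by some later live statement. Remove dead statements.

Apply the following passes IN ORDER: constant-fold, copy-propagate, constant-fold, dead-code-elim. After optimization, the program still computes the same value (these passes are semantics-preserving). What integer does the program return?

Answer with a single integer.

Answer: 7

Derivation:
Initial IR:
  u = 7
  y = u
  a = y
  x = y
  t = 7
  v = u
  b = 0
  return x
After constant-fold (8 stmts):
  u = 7
  y = u
  a = y
  x = y
  t = 7
  v = u
  b = 0
  return x
After copy-propagate (8 stmts):
  u = 7
  y = 7
  a = 7
  x = 7
  t = 7
  v = 7
  b = 0
  return 7
After constant-fold (8 stmts):
  u = 7
  y = 7
  a = 7
  x = 7
  t = 7
  v = 7
  b = 0
  return 7
After dead-code-elim (1 stmts):
  return 7
Evaluate:
  u = 7  =>  u = 7
  y = u  =>  y = 7
  a = y  =>  a = 7
  x = y  =>  x = 7
  t = 7  =>  t = 7
  v = u  =>  v = 7
  b = 0  =>  b = 0
  return x = 7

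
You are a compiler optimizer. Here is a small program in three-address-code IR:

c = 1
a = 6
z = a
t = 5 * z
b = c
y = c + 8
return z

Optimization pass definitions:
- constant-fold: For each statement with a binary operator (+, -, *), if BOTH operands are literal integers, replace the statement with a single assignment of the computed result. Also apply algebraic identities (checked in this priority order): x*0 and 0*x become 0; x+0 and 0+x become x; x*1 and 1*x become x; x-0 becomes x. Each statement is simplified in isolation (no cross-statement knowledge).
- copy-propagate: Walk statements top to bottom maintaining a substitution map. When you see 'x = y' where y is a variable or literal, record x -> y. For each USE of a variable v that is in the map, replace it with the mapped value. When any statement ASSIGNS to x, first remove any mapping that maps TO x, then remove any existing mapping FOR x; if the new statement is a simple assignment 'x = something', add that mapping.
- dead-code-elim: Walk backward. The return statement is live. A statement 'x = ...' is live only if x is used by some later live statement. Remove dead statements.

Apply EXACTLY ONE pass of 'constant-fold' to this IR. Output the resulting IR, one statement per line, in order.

Applying constant-fold statement-by-statement:
  [1] c = 1  (unchanged)
  [2] a = 6  (unchanged)
  [3] z = a  (unchanged)
  [4] t = 5 * z  (unchanged)
  [5] b = c  (unchanged)
  [6] y = c + 8  (unchanged)
  [7] return z  (unchanged)
Result (7 stmts):
  c = 1
  a = 6
  z = a
  t = 5 * z
  b = c
  y = c + 8
  return z

Answer: c = 1
a = 6
z = a
t = 5 * z
b = c
y = c + 8
return z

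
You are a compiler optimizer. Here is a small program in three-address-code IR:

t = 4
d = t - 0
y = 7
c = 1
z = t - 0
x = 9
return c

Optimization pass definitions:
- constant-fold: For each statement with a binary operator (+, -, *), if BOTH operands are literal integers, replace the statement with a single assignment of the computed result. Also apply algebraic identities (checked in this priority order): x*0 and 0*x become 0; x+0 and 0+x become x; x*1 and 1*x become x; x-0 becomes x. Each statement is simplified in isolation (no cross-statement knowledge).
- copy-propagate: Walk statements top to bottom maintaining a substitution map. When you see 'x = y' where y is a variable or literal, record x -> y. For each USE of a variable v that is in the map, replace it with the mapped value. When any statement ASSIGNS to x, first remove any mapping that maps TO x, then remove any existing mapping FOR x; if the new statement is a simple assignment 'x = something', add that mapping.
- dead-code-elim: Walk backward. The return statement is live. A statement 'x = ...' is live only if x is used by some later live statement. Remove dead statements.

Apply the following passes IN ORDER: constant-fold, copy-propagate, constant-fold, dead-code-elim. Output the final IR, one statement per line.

Answer: return 1

Derivation:
Initial IR:
  t = 4
  d = t - 0
  y = 7
  c = 1
  z = t - 0
  x = 9
  return c
After constant-fold (7 stmts):
  t = 4
  d = t
  y = 7
  c = 1
  z = t
  x = 9
  return c
After copy-propagate (7 stmts):
  t = 4
  d = 4
  y = 7
  c = 1
  z = 4
  x = 9
  return 1
After constant-fold (7 stmts):
  t = 4
  d = 4
  y = 7
  c = 1
  z = 4
  x = 9
  return 1
After dead-code-elim (1 stmts):
  return 1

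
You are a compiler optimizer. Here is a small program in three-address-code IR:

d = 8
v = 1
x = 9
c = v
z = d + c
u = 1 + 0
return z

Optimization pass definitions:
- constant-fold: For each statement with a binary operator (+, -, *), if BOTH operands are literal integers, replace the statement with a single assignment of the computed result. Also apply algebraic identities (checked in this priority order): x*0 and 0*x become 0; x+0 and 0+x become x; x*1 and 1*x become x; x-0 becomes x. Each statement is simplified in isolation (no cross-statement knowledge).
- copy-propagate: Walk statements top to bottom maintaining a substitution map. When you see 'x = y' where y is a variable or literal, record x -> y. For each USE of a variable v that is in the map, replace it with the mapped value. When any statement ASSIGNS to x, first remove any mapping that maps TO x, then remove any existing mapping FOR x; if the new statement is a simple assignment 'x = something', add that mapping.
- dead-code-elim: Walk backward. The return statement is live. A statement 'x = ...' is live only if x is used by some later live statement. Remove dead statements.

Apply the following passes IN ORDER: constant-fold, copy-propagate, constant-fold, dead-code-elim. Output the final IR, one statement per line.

Answer: z = 9
return z

Derivation:
Initial IR:
  d = 8
  v = 1
  x = 9
  c = v
  z = d + c
  u = 1 + 0
  return z
After constant-fold (7 stmts):
  d = 8
  v = 1
  x = 9
  c = v
  z = d + c
  u = 1
  return z
After copy-propagate (7 stmts):
  d = 8
  v = 1
  x = 9
  c = 1
  z = 8 + 1
  u = 1
  return z
After constant-fold (7 stmts):
  d = 8
  v = 1
  x = 9
  c = 1
  z = 9
  u = 1
  return z
After dead-code-elim (2 stmts):
  z = 9
  return z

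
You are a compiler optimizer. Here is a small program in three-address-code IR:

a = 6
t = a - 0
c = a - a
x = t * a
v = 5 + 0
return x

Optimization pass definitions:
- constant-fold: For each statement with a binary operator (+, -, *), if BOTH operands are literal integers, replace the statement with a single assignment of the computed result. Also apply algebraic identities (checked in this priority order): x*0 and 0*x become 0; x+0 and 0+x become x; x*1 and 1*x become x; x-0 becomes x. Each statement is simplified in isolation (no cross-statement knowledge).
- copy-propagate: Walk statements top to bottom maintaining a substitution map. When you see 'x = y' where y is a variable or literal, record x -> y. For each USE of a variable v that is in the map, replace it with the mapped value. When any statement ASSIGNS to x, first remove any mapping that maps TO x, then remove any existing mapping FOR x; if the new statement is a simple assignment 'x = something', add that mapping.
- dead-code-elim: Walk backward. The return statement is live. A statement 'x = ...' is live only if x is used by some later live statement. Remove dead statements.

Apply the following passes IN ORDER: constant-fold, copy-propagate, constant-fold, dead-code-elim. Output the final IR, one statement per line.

Initial IR:
  a = 6
  t = a - 0
  c = a - a
  x = t * a
  v = 5 + 0
  return x
After constant-fold (6 stmts):
  a = 6
  t = a
  c = a - a
  x = t * a
  v = 5
  return x
After copy-propagate (6 stmts):
  a = 6
  t = 6
  c = 6 - 6
  x = 6 * 6
  v = 5
  return x
After constant-fold (6 stmts):
  a = 6
  t = 6
  c = 0
  x = 36
  v = 5
  return x
After dead-code-elim (2 stmts):
  x = 36
  return x

Answer: x = 36
return x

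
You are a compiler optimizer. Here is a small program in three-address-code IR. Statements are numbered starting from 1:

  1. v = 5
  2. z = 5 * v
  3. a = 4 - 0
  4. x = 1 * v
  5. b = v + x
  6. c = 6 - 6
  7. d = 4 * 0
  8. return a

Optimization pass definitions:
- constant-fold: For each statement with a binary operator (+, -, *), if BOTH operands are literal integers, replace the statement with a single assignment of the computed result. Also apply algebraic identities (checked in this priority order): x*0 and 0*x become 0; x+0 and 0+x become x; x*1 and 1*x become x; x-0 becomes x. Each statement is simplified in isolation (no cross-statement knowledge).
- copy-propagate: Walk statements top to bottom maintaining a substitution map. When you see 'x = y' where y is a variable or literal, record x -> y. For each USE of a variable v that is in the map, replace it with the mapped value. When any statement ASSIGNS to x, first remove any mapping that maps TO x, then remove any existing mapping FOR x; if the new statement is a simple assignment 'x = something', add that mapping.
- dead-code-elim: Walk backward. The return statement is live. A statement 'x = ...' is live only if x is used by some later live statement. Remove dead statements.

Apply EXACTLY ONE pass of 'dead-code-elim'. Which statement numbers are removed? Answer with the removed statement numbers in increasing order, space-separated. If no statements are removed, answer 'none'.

Backward liveness scan:
Stmt 1 'v = 5': DEAD (v not in live set [])
Stmt 2 'z = 5 * v': DEAD (z not in live set [])
Stmt 3 'a = 4 - 0': KEEP (a is live); live-in = []
Stmt 4 'x = 1 * v': DEAD (x not in live set ['a'])
Stmt 5 'b = v + x': DEAD (b not in live set ['a'])
Stmt 6 'c = 6 - 6': DEAD (c not in live set ['a'])
Stmt 7 'd = 4 * 0': DEAD (d not in live set ['a'])
Stmt 8 'return a': KEEP (return); live-in = ['a']
Removed statement numbers: [1, 2, 4, 5, 6, 7]
Surviving IR:
  a = 4 - 0
  return a

Answer: 1 2 4 5 6 7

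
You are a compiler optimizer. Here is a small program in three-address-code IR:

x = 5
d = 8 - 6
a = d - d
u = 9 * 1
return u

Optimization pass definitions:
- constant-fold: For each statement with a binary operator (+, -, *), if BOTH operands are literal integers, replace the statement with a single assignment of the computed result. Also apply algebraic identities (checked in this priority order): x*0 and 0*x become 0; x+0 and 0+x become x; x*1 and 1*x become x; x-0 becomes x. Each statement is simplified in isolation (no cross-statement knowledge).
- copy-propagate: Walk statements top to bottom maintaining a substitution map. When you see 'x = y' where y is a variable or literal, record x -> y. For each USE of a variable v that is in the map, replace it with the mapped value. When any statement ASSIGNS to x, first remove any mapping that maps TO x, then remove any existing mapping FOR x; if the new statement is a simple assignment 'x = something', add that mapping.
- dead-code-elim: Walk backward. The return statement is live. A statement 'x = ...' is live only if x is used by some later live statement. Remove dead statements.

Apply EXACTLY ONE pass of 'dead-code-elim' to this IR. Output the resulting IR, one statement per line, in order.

Applying dead-code-elim statement-by-statement:
  [5] return u  -> KEEP (return); live=['u']
  [4] u = 9 * 1  -> KEEP; live=[]
  [3] a = d - d  -> DEAD (a not live)
  [2] d = 8 - 6  -> DEAD (d not live)
  [1] x = 5  -> DEAD (x not live)
Result (2 stmts):
  u = 9 * 1
  return u

Answer: u = 9 * 1
return u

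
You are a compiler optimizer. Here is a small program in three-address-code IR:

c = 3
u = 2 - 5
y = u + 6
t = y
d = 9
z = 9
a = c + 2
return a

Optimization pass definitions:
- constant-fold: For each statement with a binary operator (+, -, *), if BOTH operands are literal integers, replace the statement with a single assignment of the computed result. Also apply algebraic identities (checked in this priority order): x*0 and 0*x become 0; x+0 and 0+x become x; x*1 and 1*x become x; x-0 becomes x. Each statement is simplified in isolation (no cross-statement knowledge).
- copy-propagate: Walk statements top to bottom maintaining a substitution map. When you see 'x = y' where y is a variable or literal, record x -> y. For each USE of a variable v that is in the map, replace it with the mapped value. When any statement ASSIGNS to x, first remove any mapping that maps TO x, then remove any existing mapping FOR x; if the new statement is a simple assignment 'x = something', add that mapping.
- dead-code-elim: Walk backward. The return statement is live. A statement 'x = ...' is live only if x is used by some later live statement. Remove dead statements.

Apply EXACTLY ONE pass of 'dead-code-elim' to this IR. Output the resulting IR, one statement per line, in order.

Applying dead-code-elim statement-by-statement:
  [8] return a  -> KEEP (return); live=['a']
  [7] a = c + 2  -> KEEP; live=['c']
  [6] z = 9  -> DEAD (z not live)
  [5] d = 9  -> DEAD (d not live)
  [4] t = y  -> DEAD (t not live)
  [3] y = u + 6  -> DEAD (y not live)
  [2] u = 2 - 5  -> DEAD (u not live)
  [1] c = 3  -> KEEP; live=[]
Result (3 stmts):
  c = 3
  a = c + 2
  return a

Answer: c = 3
a = c + 2
return a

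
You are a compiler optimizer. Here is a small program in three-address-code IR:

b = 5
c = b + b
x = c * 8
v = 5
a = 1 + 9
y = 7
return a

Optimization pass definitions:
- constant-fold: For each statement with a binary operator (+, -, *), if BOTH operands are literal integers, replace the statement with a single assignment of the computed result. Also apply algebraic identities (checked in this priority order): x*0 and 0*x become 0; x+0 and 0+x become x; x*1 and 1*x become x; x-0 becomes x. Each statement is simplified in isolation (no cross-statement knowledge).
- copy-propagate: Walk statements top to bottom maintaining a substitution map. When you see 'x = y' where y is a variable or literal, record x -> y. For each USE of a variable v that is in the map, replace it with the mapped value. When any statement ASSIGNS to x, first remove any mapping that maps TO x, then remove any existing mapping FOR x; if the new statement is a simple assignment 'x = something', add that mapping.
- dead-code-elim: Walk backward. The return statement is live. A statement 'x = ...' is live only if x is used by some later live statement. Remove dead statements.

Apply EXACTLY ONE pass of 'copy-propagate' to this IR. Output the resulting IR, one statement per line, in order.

Answer: b = 5
c = 5 + 5
x = c * 8
v = 5
a = 1 + 9
y = 7
return a

Derivation:
Applying copy-propagate statement-by-statement:
  [1] b = 5  (unchanged)
  [2] c = b + b  -> c = 5 + 5
  [3] x = c * 8  (unchanged)
  [4] v = 5  (unchanged)
  [5] a = 1 + 9  (unchanged)
  [6] y = 7  (unchanged)
  [7] return a  (unchanged)
Result (7 stmts):
  b = 5
  c = 5 + 5
  x = c * 8
  v = 5
  a = 1 + 9
  y = 7
  return a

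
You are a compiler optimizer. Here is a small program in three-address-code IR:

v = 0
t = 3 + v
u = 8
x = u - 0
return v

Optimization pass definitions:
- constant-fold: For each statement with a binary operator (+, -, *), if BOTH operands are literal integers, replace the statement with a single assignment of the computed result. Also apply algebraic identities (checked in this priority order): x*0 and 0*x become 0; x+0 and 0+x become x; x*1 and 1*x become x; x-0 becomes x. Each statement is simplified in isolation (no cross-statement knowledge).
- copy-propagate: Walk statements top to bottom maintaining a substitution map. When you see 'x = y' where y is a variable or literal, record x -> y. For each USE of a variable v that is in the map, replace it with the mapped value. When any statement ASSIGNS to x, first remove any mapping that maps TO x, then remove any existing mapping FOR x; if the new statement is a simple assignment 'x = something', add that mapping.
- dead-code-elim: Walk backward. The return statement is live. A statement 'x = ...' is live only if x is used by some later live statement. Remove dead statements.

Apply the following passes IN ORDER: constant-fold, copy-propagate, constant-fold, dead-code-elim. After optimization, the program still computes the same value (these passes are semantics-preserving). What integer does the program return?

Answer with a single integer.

Initial IR:
  v = 0
  t = 3 + v
  u = 8
  x = u - 0
  return v
After constant-fold (5 stmts):
  v = 0
  t = 3 + v
  u = 8
  x = u
  return v
After copy-propagate (5 stmts):
  v = 0
  t = 3 + 0
  u = 8
  x = 8
  return 0
After constant-fold (5 stmts):
  v = 0
  t = 3
  u = 8
  x = 8
  return 0
After dead-code-elim (1 stmts):
  return 0
Evaluate:
  v = 0  =>  v = 0
  t = 3 + v  =>  t = 3
  u = 8  =>  u = 8
  x = u - 0  =>  x = 8
  return v = 0

Answer: 0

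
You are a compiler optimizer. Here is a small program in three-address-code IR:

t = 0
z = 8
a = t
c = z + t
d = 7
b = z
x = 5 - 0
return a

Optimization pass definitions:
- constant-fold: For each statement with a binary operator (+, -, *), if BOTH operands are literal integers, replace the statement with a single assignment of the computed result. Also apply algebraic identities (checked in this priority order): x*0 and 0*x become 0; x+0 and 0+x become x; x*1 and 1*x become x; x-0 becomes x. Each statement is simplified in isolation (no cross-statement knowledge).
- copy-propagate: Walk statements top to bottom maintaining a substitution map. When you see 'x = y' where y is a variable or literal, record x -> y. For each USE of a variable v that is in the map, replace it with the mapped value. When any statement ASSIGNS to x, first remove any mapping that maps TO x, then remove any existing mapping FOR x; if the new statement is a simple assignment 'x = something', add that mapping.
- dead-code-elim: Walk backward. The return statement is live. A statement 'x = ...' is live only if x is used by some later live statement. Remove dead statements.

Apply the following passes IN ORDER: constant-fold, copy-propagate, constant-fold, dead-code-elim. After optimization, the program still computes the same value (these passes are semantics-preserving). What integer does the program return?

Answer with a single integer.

Answer: 0

Derivation:
Initial IR:
  t = 0
  z = 8
  a = t
  c = z + t
  d = 7
  b = z
  x = 5 - 0
  return a
After constant-fold (8 stmts):
  t = 0
  z = 8
  a = t
  c = z + t
  d = 7
  b = z
  x = 5
  return a
After copy-propagate (8 stmts):
  t = 0
  z = 8
  a = 0
  c = 8 + 0
  d = 7
  b = 8
  x = 5
  return 0
After constant-fold (8 stmts):
  t = 0
  z = 8
  a = 0
  c = 8
  d = 7
  b = 8
  x = 5
  return 0
After dead-code-elim (1 stmts):
  return 0
Evaluate:
  t = 0  =>  t = 0
  z = 8  =>  z = 8
  a = t  =>  a = 0
  c = z + t  =>  c = 8
  d = 7  =>  d = 7
  b = z  =>  b = 8
  x = 5 - 0  =>  x = 5
  return a = 0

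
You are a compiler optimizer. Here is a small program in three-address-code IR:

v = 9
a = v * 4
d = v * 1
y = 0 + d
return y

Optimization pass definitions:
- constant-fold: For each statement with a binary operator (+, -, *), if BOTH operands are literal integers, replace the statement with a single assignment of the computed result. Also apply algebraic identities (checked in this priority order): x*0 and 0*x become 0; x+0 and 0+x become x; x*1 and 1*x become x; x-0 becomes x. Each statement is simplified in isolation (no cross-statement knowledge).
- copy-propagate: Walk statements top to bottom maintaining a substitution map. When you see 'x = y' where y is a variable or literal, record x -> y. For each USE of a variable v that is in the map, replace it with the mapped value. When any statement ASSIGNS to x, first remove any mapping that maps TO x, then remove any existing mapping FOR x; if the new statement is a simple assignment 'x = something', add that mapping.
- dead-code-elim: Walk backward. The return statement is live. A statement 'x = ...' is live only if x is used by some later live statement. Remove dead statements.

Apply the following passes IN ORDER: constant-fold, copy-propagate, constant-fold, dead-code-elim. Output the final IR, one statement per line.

Answer: return 9

Derivation:
Initial IR:
  v = 9
  a = v * 4
  d = v * 1
  y = 0 + d
  return y
After constant-fold (5 stmts):
  v = 9
  a = v * 4
  d = v
  y = d
  return y
After copy-propagate (5 stmts):
  v = 9
  a = 9 * 4
  d = 9
  y = 9
  return 9
After constant-fold (5 stmts):
  v = 9
  a = 36
  d = 9
  y = 9
  return 9
After dead-code-elim (1 stmts):
  return 9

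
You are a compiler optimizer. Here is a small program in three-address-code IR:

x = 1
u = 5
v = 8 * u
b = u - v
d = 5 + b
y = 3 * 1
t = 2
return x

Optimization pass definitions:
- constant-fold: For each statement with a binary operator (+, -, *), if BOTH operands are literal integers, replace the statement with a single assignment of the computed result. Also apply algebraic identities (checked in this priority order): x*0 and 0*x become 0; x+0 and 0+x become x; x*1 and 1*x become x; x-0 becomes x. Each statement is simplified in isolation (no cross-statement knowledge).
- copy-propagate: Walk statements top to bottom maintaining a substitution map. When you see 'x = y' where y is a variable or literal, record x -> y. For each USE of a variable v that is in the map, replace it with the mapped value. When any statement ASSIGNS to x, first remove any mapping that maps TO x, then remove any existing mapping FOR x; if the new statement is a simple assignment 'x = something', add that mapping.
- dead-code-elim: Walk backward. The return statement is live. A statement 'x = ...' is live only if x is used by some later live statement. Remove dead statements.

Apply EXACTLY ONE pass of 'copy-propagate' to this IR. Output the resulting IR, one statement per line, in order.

Answer: x = 1
u = 5
v = 8 * 5
b = 5 - v
d = 5 + b
y = 3 * 1
t = 2
return 1

Derivation:
Applying copy-propagate statement-by-statement:
  [1] x = 1  (unchanged)
  [2] u = 5  (unchanged)
  [3] v = 8 * u  -> v = 8 * 5
  [4] b = u - v  -> b = 5 - v
  [5] d = 5 + b  (unchanged)
  [6] y = 3 * 1  (unchanged)
  [7] t = 2  (unchanged)
  [8] return x  -> return 1
Result (8 stmts):
  x = 1
  u = 5
  v = 8 * 5
  b = 5 - v
  d = 5 + b
  y = 3 * 1
  t = 2
  return 1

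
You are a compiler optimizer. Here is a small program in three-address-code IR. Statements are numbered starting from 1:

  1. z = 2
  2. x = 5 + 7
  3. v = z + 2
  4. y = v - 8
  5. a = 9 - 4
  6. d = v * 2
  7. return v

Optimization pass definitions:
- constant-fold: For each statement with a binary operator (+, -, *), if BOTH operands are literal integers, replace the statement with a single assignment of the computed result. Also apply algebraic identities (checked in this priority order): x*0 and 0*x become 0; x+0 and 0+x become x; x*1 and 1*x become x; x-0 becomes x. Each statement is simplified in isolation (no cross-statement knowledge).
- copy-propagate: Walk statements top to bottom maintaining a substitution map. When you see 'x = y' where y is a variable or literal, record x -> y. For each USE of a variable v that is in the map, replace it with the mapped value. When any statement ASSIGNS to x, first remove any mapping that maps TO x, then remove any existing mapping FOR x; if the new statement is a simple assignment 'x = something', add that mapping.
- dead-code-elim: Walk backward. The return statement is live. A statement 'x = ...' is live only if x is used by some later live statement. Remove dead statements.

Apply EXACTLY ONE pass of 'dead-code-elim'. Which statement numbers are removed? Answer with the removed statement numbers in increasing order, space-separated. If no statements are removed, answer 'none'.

Answer: 2 4 5 6

Derivation:
Backward liveness scan:
Stmt 1 'z = 2': KEEP (z is live); live-in = []
Stmt 2 'x = 5 + 7': DEAD (x not in live set ['z'])
Stmt 3 'v = z + 2': KEEP (v is live); live-in = ['z']
Stmt 4 'y = v - 8': DEAD (y not in live set ['v'])
Stmt 5 'a = 9 - 4': DEAD (a not in live set ['v'])
Stmt 6 'd = v * 2': DEAD (d not in live set ['v'])
Stmt 7 'return v': KEEP (return); live-in = ['v']
Removed statement numbers: [2, 4, 5, 6]
Surviving IR:
  z = 2
  v = z + 2
  return v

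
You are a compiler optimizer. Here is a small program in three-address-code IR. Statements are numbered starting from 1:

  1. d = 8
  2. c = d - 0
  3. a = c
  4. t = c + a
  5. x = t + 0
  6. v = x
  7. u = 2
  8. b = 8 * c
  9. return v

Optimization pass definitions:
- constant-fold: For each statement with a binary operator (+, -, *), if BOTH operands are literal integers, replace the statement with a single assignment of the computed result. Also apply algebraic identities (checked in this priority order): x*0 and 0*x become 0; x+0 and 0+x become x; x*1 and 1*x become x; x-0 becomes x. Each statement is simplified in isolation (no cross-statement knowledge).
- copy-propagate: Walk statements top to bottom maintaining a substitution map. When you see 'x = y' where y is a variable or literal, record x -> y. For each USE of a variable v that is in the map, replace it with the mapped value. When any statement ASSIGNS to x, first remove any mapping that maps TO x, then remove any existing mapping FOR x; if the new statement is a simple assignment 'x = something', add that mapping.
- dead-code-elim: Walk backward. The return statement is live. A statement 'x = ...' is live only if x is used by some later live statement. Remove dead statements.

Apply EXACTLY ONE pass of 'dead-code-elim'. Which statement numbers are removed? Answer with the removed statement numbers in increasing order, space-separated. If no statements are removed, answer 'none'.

Backward liveness scan:
Stmt 1 'd = 8': KEEP (d is live); live-in = []
Stmt 2 'c = d - 0': KEEP (c is live); live-in = ['d']
Stmt 3 'a = c': KEEP (a is live); live-in = ['c']
Stmt 4 't = c + a': KEEP (t is live); live-in = ['a', 'c']
Stmt 5 'x = t + 0': KEEP (x is live); live-in = ['t']
Stmt 6 'v = x': KEEP (v is live); live-in = ['x']
Stmt 7 'u = 2': DEAD (u not in live set ['v'])
Stmt 8 'b = 8 * c': DEAD (b not in live set ['v'])
Stmt 9 'return v': KEEP (return); live-in = ['v']
Removed statement numbers: [7, 8]
Surviving IR:
  d = 8
  c = d - 0
  a = c
  t = c + a
  x = t + 0
  v = x
  return v

Answer: 7 8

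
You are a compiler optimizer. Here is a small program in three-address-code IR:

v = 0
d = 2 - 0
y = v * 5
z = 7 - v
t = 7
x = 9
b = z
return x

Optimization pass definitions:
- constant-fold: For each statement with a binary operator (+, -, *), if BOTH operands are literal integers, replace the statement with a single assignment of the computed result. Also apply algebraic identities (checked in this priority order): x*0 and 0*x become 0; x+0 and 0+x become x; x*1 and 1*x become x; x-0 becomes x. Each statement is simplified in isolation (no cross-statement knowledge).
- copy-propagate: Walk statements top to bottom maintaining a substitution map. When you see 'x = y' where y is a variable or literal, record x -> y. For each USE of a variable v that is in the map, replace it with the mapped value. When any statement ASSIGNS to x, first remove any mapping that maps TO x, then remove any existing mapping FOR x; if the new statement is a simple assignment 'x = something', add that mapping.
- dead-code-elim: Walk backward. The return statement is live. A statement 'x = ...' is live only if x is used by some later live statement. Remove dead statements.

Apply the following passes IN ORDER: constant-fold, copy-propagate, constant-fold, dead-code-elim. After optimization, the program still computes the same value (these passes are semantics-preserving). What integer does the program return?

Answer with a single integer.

Initial IR:
  v = 0
  d = 2 - 0
  y = v * 5
  z = 7 - v
  t = 7
  x = 9
  b = z
  return x
After constant-fold (8 stmts):
  v = 0
  d = 2
  y = v * 5
  z = 7 - v
  t = 7
  x = 9
  b = z
  return x
After copy-propagate (8 stmts):
  v = 0
  d = 2
  y = 0 * 5
  z = 7 - 0
  t = 7
  x = 9
  b = z
  return 9
After constant-fold (8 stmts):
  v = 0
  d = 2
  y = 0
  z = 7
  t = 7
  x = 9
  b = z
  return 9
After dead-code-elim (1 stmts):
  return 9
Evaluate:
  v = 0  =>  v = 0
  d = 2 - 0  =>  d = 2
  y = v * 5  =>  y = 0
  z = 7 - v  =>  z = 7
  t = 7  =>  t = 7
  x = 9  =>  x = 9
  b = z  =>  b = 7
  return x = 9

Answer: 9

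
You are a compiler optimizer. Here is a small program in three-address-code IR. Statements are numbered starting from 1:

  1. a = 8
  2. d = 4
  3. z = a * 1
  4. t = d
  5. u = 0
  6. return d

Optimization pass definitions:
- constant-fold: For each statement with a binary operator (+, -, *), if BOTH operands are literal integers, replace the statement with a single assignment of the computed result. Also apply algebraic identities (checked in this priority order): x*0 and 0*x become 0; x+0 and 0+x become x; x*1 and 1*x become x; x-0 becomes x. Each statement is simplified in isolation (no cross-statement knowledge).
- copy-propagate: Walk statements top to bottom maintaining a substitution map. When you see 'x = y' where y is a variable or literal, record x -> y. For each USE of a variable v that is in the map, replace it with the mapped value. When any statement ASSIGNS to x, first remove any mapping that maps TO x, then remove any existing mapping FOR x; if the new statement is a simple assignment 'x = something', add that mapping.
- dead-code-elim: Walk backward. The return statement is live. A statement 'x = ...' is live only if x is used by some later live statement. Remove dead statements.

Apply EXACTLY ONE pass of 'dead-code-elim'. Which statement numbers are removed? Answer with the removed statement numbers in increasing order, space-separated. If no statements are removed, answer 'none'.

Answer: 1 3 4 5

Derivation:
Backward liveness scan:
Stmt 1 'a = 8': DEAD (a not in live set [])
Stmt 2 'd = 4': KEEP (d is live); live-in = []
Stmt 3 'z = a * 1': DEAD (z not in live set ['d'])
Stmt 4 't = d': DEAD (t not in live set ['d'])
Stmt 5 'u = 0': DEAD (u not in live set ['d'])
Stmt 6 'return d': KEEP (return); live-in = ['d']
Removed statement numbers: [1, 3, 4, 5]
Surviving IR:
  d = 4
  return d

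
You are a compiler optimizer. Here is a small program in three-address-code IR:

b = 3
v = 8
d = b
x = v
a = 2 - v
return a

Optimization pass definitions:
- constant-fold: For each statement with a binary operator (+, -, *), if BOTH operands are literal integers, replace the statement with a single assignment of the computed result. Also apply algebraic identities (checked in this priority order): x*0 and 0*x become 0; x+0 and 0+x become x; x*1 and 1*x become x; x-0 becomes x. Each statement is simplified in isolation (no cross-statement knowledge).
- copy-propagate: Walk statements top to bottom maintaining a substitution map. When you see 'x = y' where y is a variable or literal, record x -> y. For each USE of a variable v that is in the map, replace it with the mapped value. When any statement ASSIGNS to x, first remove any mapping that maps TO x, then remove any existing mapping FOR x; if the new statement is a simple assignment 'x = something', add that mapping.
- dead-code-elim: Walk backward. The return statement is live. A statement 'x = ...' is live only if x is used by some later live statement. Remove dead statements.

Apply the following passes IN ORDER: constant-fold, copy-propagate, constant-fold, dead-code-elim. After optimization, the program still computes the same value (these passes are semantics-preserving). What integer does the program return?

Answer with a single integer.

Initial IR:
  b = 3
  v = 8
  d = b
  x = v
  a = 2 - v
  return a
After constant-fold (6 stmts):
  b = 3
  v = 8
  d = b
  x = v
  a = 2 - v
  return a
After copy-propagate (6 stmts):
  b = 3
  v = 8
  d = 3
  x = 8
  a = 2 - 8
  return a
After constant-fold (6 stmts):
  b = 3
  v = 8
  d = 3
  x = 8
  a = -6
  return a
After dead-code-elim (2 stmts):
  a = -6
  return a
Evaluate:
  b = 3  =>  b = 3
  v = 8  =>  v = 8
  d = b  =>  d = 3
  x = v  =>  x = 8
  a = 2 - v  =>  a = -6
  return a = -6

Answer: -6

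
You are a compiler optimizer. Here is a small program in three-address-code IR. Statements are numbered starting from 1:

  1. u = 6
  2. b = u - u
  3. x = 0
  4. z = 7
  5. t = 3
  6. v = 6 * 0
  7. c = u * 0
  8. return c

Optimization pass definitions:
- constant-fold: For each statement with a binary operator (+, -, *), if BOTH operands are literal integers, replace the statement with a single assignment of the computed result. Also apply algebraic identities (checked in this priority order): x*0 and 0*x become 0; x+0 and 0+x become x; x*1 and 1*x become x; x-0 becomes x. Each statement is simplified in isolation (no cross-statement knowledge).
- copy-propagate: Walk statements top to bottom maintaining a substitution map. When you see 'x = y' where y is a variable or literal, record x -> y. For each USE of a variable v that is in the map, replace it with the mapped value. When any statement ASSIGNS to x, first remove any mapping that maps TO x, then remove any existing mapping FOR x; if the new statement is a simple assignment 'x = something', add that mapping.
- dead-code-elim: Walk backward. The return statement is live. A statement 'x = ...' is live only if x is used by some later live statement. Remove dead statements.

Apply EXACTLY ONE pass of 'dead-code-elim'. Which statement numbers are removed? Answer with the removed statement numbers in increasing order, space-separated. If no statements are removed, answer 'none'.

Answer: 2 3 4 5 6

Derivation:
Backward liveness scan:
Stmt 1 'u = 6': KEEP (u is live); live-in = []
Stmt 2 'b = u - u': DEAD (b not in live set ['u'])
Stmt 3 'x = 0': DEAD (x not in live set ['u'])
Stmt 4 'z = 7': DEAD (z not in live set ['u'])
Stmt 5 't = 3': DEAD (t not in live set ['u'])
Stmt 6 'v = 6 * 0': DEAD (v not in live set ['u'])
Stmt 7 'c = u * 0': KEEP (c is live); live-in = ['u']
Stmt 8 'return c': KEEP (return); live-in = ['c']
Removed statement numbers: [2, 3, 4, 5, 6]
Surviving IR:
  u = 6
  c = u * 0
  return c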